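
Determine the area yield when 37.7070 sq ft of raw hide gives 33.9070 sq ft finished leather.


Formula: Yield = finished / raw * 100
Substituting: Yield = 33.9070 / 37.7070 * 100
Result: 89.9223 %


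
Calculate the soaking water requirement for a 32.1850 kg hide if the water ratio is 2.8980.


Formula: Water = hide_weight * ratio
Substituting: Water = 32.1850 * 2.8980
Result: 93.2721 kg


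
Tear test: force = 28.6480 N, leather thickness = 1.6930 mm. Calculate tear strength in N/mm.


Formula: Tear strength = force / thickness
Substituting: Tear strength = 28.6480 / 1.6930
Result: 16.9214 N/mm


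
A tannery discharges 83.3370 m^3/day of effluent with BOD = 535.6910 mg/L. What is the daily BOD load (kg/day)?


Formula: BOD_load = volume * conc / 1000
Substituting: BOD_load = 83.3370 * 535.6910 / 1000
Result: 44.6429 kg/day


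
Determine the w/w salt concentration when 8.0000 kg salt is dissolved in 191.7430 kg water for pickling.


Formula: Conc = salt / (water + salt) * 100
Substituting: Conc = 8.0000 / (191.7430 + 8.0000) * 100
Result: 4.0051 %


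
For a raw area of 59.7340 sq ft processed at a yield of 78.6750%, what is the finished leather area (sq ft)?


Formula: finished = raw * yield / 100
Substituting: finished = 59.7340 * 78.6750 / 100
Result: 46.9957 sq ft


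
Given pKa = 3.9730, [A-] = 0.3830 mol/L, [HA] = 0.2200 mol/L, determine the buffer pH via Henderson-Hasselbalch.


ratio = [A-] / [HA] = 0.3830 / 0.2200 = 1.7409
log10(ratio) = 0.2408
pH = pKa + log10(ratio) = 3.9730 + 0.2408 = 4.2138


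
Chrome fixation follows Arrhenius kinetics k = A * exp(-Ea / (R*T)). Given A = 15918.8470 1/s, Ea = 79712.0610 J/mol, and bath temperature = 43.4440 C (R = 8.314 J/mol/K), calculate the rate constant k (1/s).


T_K = T_C + 273.15 = 43.4440 + 273.15 = 316.5940 K
exponent = -Ea / (R * T_K) = -79712.0610 / (8.314 * 316.5940) = -30.2839
k = A * exp(exponent) = 15918.8470 * exp(-30.2839) = 1.1215e-09 1/s


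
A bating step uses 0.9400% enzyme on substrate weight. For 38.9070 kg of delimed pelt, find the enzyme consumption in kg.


Formula: Enzyme = substrate * pct / 100
Substituting: Enzyme = 38.9070 * 0.9400 / 100
Result: 0.3657 kg


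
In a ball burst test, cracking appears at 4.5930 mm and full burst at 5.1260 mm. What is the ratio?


Formula: Ratio = crack / burst
Substituting: Ratio = 4.5930 / 5.1260
Result: 0.8960


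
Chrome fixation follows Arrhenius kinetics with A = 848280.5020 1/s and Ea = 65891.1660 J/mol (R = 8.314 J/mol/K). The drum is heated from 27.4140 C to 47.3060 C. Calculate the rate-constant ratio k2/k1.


T1 = 27.4140 + 273.15 = 300.5640 K; T2 = 47.3060 + 273.15 = 320.4560 K
k1 = A * exp(-Ea/(R*T1)) = 848280.5020 * exp(-65891.1660/(8.314*300.5640)) = 2.9990e-06 1/s
k2 = A * exp(-Ea/(R*T2)) = 848280.5020 * exp(-65891.1660/(8.314*320.4560)) = 1.5411e-05 1/s
k2/k1 = 1.5411e-05 / 2.9990e-06 = 5.1386


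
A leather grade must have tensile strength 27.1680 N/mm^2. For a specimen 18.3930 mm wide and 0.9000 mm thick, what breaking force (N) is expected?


Formula: F = TS * w * t
Substituting: F = 27.1680 * 18.3930 * 0.9000
Result: 449.7309 N


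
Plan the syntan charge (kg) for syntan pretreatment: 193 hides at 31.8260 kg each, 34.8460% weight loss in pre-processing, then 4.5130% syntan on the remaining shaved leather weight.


Total_raw = N * avg_wt = 193 * 31.8260 = 6142.4180 kg
Substrate = Total_raw * (1 - loss/100) = 6142.4180 * (1 - 34.8460/100) = 4002.0310 kg
Syntan = Substrate * pct / 100 = 4002.0310 * 4.5130 / 100 = 180.6117 kg


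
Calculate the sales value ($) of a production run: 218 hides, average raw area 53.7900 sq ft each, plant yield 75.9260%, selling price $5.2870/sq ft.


Raw_total = N * avg_area = 218 * 53.7900 = 11726.2200 sq ft
Finished = Raw_total * yield / 100 = 11726.2200 * 75.9260 / 100 = 8903.2498 sq ft
Value = Finished * price = 8903.2498 * 5.2870 = 47071.4817 $


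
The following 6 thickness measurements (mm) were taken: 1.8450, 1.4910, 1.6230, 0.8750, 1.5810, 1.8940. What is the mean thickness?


Formula: Average = sum / n
Substituting: Average = 9.3090 / 6
Result: 1.5515 mm


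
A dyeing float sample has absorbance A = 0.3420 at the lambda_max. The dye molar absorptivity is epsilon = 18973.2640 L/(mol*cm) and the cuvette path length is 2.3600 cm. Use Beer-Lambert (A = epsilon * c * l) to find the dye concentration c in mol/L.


Formula: c = A / (epsilon * l)
Substituting: c = 0.3420 / (18973.2640 * 2.3600)
Result: 7.6379e-06 mol/L


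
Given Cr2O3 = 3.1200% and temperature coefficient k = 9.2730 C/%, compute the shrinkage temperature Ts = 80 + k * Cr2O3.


Formula: Ts = 80 + k * Cr2O3
Substituting: Ts = 80 + 9.2730 * 3.1200
Result: 108.9318 C


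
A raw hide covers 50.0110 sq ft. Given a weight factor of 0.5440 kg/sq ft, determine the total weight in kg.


Formula: Weight = area * weight_per_sqft
Substituting: Weight = 50.0110 * 0.5440
Result: 27.2060 kg


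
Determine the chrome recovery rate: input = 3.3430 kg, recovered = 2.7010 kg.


Formula: Recovery = recovered / input * 100
Substituting: Recovery = 2.7010 / 3.3430 * 100
Result: 80.7957 %


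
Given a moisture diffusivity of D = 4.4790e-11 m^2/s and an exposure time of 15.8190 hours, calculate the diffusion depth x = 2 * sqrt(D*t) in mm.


t = 15.8190 hr * 3600 = 56948.4000 s
D * t = 4.4790e-11 * 56948.4000 = 2.5507e-06
x = 2 * sqrt(D*t) = 2 * sqrt(2.5507e-06) = 0.00319419 m = 3.1942 mm


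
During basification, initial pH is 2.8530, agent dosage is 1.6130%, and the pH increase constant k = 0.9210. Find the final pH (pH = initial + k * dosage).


Formula: pH_final = pH_initial + k * base_pct
Substituting: pH_final = 2.8530 + 0.9210 * 1.6130
Result: 4.3386


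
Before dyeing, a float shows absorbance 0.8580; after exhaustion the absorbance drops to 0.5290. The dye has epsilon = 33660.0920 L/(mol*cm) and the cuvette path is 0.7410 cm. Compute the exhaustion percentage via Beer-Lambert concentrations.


c_initial = A_i / (epsilon * l) = 0.8580 / (33660.0920 * 0.7410) = 3.4400e-05 mol/L
c_final = A_f / (epsilon * l) = 0.5290 / (33660.0920 * 0.7410) = 2.1209e-05 mol/L
Exhaustion = (c_initial - c_final) / c_initial * 100 = (3.4400e-05 - 2.1209e-05) / 3.4400e-05 * 100 = 38.3450 %


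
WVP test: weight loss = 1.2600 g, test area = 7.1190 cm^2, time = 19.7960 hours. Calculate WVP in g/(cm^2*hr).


Formula: WVP = loss / (area * time)
Substituting: WVP = 1.2600 / (7.1190 * 19.7960)
Result: 0.00894075 g/(cm^2*hr)


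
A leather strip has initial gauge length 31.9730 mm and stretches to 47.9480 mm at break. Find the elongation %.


Formula: Elongation = (Lf - L0) / L0 * 100
Substituting: Elongation = (47.9480 - 31.9730) / 31.9730 * 100
Result: 49.9640 %


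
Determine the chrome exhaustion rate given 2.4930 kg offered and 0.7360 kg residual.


Formula: Uptake = (offered - residual) / offered * 100
Substituting: Uptake = (2.4930 - 0.7360) / 2.4930 * 100
Result: 70.4773 %


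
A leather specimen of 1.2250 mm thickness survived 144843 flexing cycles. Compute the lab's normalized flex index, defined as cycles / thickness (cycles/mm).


Formula: Index = cycles / thickness
Substituting: Index = 144843 / 1.2250
Result: 118239.1837 cycles/mm


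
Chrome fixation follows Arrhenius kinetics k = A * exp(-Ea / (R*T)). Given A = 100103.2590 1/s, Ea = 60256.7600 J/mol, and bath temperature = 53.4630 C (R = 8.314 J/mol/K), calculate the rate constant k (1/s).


T_K = T_C + 273.15 = 53.4630 + 273.15 = 326.6130 K
exponent = -Ea / (R * T_K) = -60256.7600 / (8.314 * 326.6130) = -22.1903
k = A * exp(exponent) = 100103.2590 * exp(-22.1903) = 2.3086e-05 1/s


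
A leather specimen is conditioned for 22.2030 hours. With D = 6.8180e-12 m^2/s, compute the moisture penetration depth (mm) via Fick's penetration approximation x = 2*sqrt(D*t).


t = 22.2030 hr * 3600 = 79930.8000 s
D * t = 6.8180e-12 * 79930.8000 = 5.4497e-07
x = 2 * sqrt(D*t) = 2 * sqrt(5.4497e-07) = 0.00147644 m = 1.4764 mm


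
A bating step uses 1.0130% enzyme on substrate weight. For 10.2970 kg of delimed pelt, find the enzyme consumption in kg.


Formula: Enzyme = substrate * pct / 100
Substituting: Enzyme = 10.2970 * 1.0130 / 100
Result: 0.1043 kg


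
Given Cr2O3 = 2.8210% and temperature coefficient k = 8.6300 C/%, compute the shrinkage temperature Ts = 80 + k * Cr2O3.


Formula: Ts = 80 + k * Cr2O3
Substituting: Ts = 80 + 8.6300 * 2.8210
Result: 104.3452 C


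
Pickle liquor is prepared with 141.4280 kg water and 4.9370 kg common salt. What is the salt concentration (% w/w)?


Formula: Conc = salt / (water + salt) * 100
Substituting: Conc = 4.9370 / (141.4280 + 4.9370) * 100
Result: 3.3731 %


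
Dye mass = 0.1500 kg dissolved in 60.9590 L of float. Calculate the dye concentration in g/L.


Formula: Conc = dye_mass(kg) / volume(L) * 1000
Substituting: Conc = 0.1500 / 60.9590 * 1000
Result: 2.4607 g/L


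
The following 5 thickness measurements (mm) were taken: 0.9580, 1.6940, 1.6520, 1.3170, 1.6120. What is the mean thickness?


Formula: Average = sum / n
Substituting: Average = 7.2330 / 5
Result: 1.4466 mm


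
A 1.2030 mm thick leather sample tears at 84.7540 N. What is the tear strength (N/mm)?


Formula: Tear strength = force / thickness
Substituting: Tear strength = 84.7540 / 1.2030
Result: 70.4522 N/mm


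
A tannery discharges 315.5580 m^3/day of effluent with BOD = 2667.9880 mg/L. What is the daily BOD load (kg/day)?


Formula: BOD_load = volume * conc / 1000
Substituting: BOD_load = 315.5580 * 2667.9880 / 1000
Result: 841.9050 kg/day


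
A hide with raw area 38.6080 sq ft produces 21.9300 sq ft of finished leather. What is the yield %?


Formula: Yield = finished / raw * 100
Substituting: Yield = 21.9300 / 38.6080 * 100
Result: 56.8017 %


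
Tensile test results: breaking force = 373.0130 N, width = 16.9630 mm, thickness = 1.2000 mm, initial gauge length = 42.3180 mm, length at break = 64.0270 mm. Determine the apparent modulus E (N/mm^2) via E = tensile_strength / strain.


TS = F / (w * t) = 373.0130 / (16.9630 * 1.2000) = 18.3248 N/mm^2
strain = (Lf - L0) / L0 = (64.0270 - 42.3180) / 42.3180 = 0.5130
E = TS / strain = 18.3248 / 0.5130 = 35.7211 N/mm^2


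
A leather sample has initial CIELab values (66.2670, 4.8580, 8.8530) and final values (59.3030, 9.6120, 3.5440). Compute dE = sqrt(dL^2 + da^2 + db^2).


dL = -6.9640, da = 4.7540, db = -5.3090
dE = sqrt((-6.9640)^2 + 4.7540^2 + (-5.3090)^2) = 9.9641


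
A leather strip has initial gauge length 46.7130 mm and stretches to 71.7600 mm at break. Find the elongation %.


Formula: Elongation = (Lf - L0) / L0 * 100
Substituting: Elongation = (71.7600 - 46.7130) / 46.7130 * 100
Result: 53.6189 %


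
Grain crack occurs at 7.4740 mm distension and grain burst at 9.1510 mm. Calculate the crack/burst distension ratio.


Formula: Ratio = crack / burst
Substituting: Ratio = 7.4740 / 9.1510
Result: 0.8167


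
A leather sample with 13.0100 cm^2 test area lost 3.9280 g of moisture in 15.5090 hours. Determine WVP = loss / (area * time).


Formula: WVP = loss / (area * time)
Substituting: WVP = 3.9280 / (13.0100 * 15.5090)
Result: 0.0194675 g/(cm^2*hr)


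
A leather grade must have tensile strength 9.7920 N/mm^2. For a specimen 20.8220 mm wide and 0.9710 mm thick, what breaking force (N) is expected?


Formula: F = TS * w * t
Substituting: F = 9.7920 * 20.8220 * 0.9710
Result: 197.9762 N


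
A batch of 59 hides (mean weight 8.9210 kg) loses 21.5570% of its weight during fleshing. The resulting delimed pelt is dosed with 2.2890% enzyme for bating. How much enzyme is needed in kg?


Total_raw = N * avg_wt = 59 * 8.9210 = 526.3390 kg
Substrate = Total_raw * (1 - loss/100) = 526.3390 * (1 - 21.5570/100) = 412.8761 kg
Enzyme = Substrate * pct / 100 = 412.8761 * 2.2890 / 100 = 9.4507 kg


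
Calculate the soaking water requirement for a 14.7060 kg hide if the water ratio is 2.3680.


Formula: Water = hide_weight * ratio
Substituting: Water = 14.7060 * 2.3680
Result: 34.8238 kg


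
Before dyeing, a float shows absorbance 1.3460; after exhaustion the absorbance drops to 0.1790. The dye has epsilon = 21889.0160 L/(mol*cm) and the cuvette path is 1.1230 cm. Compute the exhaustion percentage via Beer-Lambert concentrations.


c_initial = A_i / (epsilon * l) = 1.3460 / (21889.0160 * 1.1230) = 5.4757e-05 mol/L
c_final = A_f / (epsilon * l) = 0.1790 / (21889.0160 * 1.1230) = 7.2819e-06 mol/L
Exhaustion = (c_initial - c_final) / c_initial * 100 = (5.4757e-05 - 7.2819e-06) / 5.4757e-05 * 100 = 86.7013 %


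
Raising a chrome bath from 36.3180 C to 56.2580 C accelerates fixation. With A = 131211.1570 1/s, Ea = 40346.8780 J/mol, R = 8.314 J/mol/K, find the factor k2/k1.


T1 = 36.3180 + 273.15 = 309.4680 K; T2 = 56.2580 + 273.15 = 329.4080 K
k1 = A * exp(-Ea/(R*T1)) = 131211.1570 * exp(-40346.8780/(8.314*309.4680)) = 0.0203065 1/s
k2 = A * exp(-Ea/(R*T2)) = 131211.1570 * exp(-40346.8780/(8.314*329.4080)) = 0.0524668 1/s
k2/k1 = 0.0524668 / 0.0203065 = 2.5837


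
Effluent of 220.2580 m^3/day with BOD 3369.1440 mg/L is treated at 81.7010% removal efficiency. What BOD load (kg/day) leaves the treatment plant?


Load_in = volume * conc / 1000 = 220.2580 * 3369.1440 / 1000 = 742.0809 kg/day
Removed = Load_in * eff / 100 = 742.0809 * 81.7010 / 100 = 606.2875 kg/day
Load_out = Load_in - Removed = 742.0809 - 606.2875 = 135.7934 kg/day


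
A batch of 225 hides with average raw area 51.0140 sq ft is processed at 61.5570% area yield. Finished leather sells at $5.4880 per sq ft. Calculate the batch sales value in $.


Raw_total = N * avg_area = 225 * 51.0140 = 11478.1500 sq ft
Finished = Raw_total * yield / 100 = 11478.1500 * 61.5570 / 100 = 7065.6048 sq ft
Value = Finished * price = 7065.6048 * 5.4880 = 38776.0391 $


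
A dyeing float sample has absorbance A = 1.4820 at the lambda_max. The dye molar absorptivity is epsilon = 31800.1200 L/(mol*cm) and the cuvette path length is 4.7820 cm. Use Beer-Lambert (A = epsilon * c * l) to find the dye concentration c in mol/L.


Formula: c = A / (epsilon * l)
Substituting: c = 1.4820 / (31800.1200 * 4.7820)
Result: 9.7456e-06 mol/L


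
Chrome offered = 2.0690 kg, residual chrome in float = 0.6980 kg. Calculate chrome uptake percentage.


Formula: Uptake = (offered - residual) / offered * 100
Substituting: Uptake = (2.0690 - 0.6980) / 2.0690 * 100
Result: 66.2639 %


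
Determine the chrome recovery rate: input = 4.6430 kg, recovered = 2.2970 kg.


Formula: Recovery = recovered / input * 100
Substituting: Recovery = 2.2970 / 4.6430 * 100
Result: 49.4723 %


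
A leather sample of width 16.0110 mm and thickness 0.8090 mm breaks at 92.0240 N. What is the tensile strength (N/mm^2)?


Formula: TS = force / (width * thickness)
Substituting: TS = 92.0240 / (16.0110 * 0.8090)
Result: 7.1045 N/mm^2


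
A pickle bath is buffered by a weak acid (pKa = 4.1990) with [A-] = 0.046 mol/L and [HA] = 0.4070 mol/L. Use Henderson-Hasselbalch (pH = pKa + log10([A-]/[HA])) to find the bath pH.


ratio = [A-] / [HA] = 0.046 / 0.4070 = 0.1130
log10(ratio) = -0.9468
pH = pKa + log10(ratio) = 4.1990 - 0.9468 = 3.2522


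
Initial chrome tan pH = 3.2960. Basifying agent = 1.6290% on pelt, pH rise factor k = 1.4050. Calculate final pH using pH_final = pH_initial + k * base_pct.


Formula: pH_final = pH_initial + k * base_pct
Substituting: pH_final = 3.2960 + 1.4050 * 1.6290
Result: 5.5847


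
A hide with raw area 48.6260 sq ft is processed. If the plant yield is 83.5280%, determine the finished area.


Formula: finished = raw * yield / 100
Substituting: finished = 48.6260 * 83.5280 / 100
Result: 40.6163 sq ft


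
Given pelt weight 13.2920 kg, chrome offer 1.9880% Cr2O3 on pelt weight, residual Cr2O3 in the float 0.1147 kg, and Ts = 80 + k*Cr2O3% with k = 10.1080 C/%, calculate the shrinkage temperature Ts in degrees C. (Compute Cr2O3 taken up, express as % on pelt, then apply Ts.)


Offered = pelt * offer_pct / 100 = 13.2920 * 1.9880 / 100 = 0.2642 kg
Uptake = offered - residual = 0.2642 - 0.1147 = 0.1495 kg
Cr2O3% on pelt = uptake / pelt * 100 = 0.1495 / 13.2920 * 100 = 1.1251 %
Ts = 80 + k * Cr2O3% = 80 + 10.1080 * 1.1251 = 91.3723 C


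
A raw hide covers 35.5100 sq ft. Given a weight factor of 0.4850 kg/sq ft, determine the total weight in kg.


Formula: Weight = area * weight_per_sqft
Substituting: Weight = 35.5100 * 0.4850
Result: 17.2223 kg


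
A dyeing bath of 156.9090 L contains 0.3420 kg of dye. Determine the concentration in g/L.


Formula: Conc = dye_mass(kg) / volume(L) * 1000
Substituting: Conc = 0.3420 / 156.9090 * 1000
Result: 2.1796 g/L


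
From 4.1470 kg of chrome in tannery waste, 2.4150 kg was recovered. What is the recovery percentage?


Formula: Recovery = recovered / input * 100
Substituting: Recovery = 2.4150 / 4.1470 * 100
Result: 58.2349 %


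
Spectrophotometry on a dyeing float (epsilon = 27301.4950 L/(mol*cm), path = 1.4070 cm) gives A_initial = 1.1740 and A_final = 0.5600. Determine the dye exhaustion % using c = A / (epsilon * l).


c_initial = A_i / (epsilon * l) = 1.1740 / (27301.4950 * 1.4070) = 3.0562e-05 mol/L
c_final = A_f / (epsilon * l) = 0.5600 / (27301.4950 * 1.4070) = 1.4578e-05 mol/L
Exhaustion = (c_initial - c_final) / c_initial * 100 = (3.0562e-05 - 1.4578e-05) / 3.0562e-05 * 100 = 52.2998 %


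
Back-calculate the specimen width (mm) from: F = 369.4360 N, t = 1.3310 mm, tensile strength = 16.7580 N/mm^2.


Formula: w = F / (TS * t)
Substituting: w = 369.4360 / (16.7580 * 1.3310)
Result: 16.5630 mm


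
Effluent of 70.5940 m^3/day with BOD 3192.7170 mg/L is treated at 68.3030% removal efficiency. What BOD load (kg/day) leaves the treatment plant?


Load_in = volume * conc / 1000 = 70.5940 * 3192.7170 / 1000 = 225.3867 kg/day
Removed = Load_in * eff / 100 = 225.3867 * 68.3030 / 100 = 153.9459 kg/day
Load_out = Load_in - Removed = 225.3867 - 153.9459 = 71.4408 kg/day


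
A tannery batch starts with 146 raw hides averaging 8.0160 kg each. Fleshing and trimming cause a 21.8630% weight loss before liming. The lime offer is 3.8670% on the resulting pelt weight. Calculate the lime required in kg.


Total_raw = N * avg_wt = 146 * 8.0160 = 1170.3360 kg
Substrate = Total_raw * (1 - loss/100) = 1170.3360 * (1 - 21.8630/100) = 914.4654 kg
Lime = Substrate * pct / 100 = 914.4654 * 3.8670 / 100 = 35.3624 kg


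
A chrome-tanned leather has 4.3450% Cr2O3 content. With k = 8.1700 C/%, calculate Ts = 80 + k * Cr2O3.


Formula: Ts = 80 + k * Cr2O3
Substituting: Ts = 80 + 8.1700 * 4.3450
Result: 115.4986 C


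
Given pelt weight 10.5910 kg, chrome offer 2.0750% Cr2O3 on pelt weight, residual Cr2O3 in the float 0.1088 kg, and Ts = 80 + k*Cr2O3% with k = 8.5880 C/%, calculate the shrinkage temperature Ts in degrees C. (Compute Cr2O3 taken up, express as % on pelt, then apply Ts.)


Offered = pelt * offer_pct / 100 = 10.5910 * 2.0750 / 100 = 0.2198 kg
Uptake = offered - residual = 0.2198 - 0.1088 = 0.1110 kg
Cr2O3% on pelt = uptake / pelt * 100 = 0.1110 / 10.5910 * 100 = 1.0477 %
Ts = 80 + k * Cr2O3% = 80 + 8.5880 * 1.0477 = 88.9978 C


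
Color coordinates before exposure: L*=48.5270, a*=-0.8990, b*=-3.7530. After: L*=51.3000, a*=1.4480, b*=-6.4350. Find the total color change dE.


dL = 2.7730, da = 2.3470, db = -2.6820
dE = sqrt(2.7730^2 + 2.3470^2 + (-2.6820)^2) = 4.5156


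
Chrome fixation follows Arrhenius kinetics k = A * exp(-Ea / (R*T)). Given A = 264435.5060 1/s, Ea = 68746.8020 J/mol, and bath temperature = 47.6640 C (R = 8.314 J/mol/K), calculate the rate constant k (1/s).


T_K = T_C + 273.15 = 47.6640 + 273.15 = 320.8140 K
exponent = -Ea / (R * T_K) = -68746.8020 / (8.314 * 320.8140) = -25.7744
k = A * exp(exponent) = 264435.5060 * exp(-25.7744) = 1.6929e-06 1/s


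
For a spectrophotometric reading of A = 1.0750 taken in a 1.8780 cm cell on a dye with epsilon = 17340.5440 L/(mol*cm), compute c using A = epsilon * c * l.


Formula: c = A / (epsilon * l)
Substituting: c = 1.0750 / (17340.5440 * 1.8780)
Result: 3.3010e-05 mol/L


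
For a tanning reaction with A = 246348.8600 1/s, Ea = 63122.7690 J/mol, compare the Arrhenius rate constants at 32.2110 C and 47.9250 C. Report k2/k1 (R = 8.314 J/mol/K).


T1 = 32.2110 + 273.15 = 305.3610 K; T2 = 47.9250 + 273.15 = 321.0750 K
k1 = A * exp(-Ea/(R*T1)) = 246348.8600 * exp(-63122.7690/(8.314*305.3610)) = 3.9216e-06 1/s
k2 = A * exp(-Ea/(R*T2)) = 246348.8600 * exp(-63122.7690/(8.314*321.0750)) = 1.3242e-05 1/s
k2/k1 = 1.3242e-05 / 3.9216e-06 = 3.3766


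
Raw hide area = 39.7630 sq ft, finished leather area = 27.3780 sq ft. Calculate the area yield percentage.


Formula: Yield = finished / raw * 100
Substituting: Yield = 27.3780 / 39.7630 * 100
Result: 68.8530 %


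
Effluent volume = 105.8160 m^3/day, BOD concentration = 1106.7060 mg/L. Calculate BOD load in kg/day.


Formula: BOD_load = volume * conc / 1000
Substituting: BOD_load = 105.8160 * 1106.7060 / 1000
Result: 117.1072 kg/day


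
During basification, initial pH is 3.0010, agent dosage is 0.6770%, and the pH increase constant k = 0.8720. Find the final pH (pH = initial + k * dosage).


Formula: pH_final = pH_initial + k * base_pct
Substituting: pH_final = 3.0010 + 0.8720 * 0.6770
Result: 3.5913


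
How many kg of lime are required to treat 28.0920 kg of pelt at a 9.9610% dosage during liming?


Formula: Lime = substrate * pct / 100
Substituting: Lime = 28.0920 * 9.9610 / 100
Result: 2.7982 kg


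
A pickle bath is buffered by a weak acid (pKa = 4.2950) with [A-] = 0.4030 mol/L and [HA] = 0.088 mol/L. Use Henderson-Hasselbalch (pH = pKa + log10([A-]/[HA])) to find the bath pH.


ratio = [A-] / [HA] = 0.4030 / 0.088 = 4.5795
log10(ratio) = 0.6608
pH = pKa + log10(ratio) = 4.2950 + 0.6608 = 4.9558


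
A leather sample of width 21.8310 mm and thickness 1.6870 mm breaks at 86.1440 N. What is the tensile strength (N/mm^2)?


Formula: TS = force / (width * thickness)
Substituting: TS = 86.1440 / (21.8310 * 1.6870)
Result: 2.3390 N/mm^2


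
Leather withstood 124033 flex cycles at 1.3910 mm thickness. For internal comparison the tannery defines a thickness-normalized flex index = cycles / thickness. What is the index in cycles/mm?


Formula: Index = cycles / thickness
Substituting: Index = 124033 / 1.3910
Result: 89168.2243 cycles/mm


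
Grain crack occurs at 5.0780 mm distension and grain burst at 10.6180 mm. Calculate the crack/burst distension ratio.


Formula: Ratio = crack / burst
Substituting: Ratio = 5.0780 / 10.6180
Result: 0.4782


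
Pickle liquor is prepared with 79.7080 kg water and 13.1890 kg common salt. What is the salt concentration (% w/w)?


Formula: Conc = salt / (water + salt) * 100
Substituting: Conc = 13.1890 / (79.7080 + 13.1890) * 100
Result: 14.1974 %


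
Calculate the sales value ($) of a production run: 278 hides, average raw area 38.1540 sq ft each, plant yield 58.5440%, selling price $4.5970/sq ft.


Raw_total = N * avg_area = 278 * 38.1540 = 10606.8120 sq ft
Finished = Raw_total * yield / 100 = 10606.8120 * 58.5440 / 100 = 6209.6520 sq ft
Value = Finished * price = 6209.6520 * 4.5970 = 28545.7703 $


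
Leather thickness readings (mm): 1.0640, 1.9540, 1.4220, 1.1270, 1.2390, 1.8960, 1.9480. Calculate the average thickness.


Formula: Average = sum / n
Substituting: Average = 10.6500 / 7
Result: 1.5214 mm


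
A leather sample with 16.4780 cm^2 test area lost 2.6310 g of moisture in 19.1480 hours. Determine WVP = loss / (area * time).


Formula: WVP = loss / (area * time)
Substituting: WVP = 2.6310 / (16.4780 * 19.1480)
Result: 0.0083386 g/(cm^2*hr)


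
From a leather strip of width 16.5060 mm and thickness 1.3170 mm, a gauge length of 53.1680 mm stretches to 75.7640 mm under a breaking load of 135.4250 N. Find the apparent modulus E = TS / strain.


TS = F / (w * t) = 135.4250 / (16.5060 * 1.3170) = 6.2298 N/mm^2
strain = (Lf - L0) / L0 = (75.7640 - 53.1680) / 53.1680 = 0.4250
E = TS / strain = 6.2298 / 0.4250 = 14.6585 N/mm^2


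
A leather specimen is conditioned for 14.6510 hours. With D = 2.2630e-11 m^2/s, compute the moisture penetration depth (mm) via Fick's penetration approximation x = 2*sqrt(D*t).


t = 14.6510 hr * 3600 = 52743.6000 s
D * t = 2.2630e-11 * 52743.6000 = 1.1936e-06
x = 2 * sqrt(D*t) = 2 * sqrt(1.1936e-06) = 0.00218503 m = 2.1850 mm


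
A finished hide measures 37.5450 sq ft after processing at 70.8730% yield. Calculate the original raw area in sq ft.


Formula: raw = finished * 100 / yield
Substituting: raw = 37.5450 * 100 / 70.8730
Result: 52.9750 sq ft


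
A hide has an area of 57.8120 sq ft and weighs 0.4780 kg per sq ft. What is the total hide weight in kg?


Formula: Weight = area * weight_per_sqft
Substituting: Weight = 57.8120 * 0.4780
Result: 27.6341 kg


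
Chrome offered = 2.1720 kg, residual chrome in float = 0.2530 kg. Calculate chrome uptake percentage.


Formula: Uptake = (offered - residual) / offered * 100
Substituting: Uptake = (2.1720 - 0.2530) / 2.1720 * 100
Result: 88.3517 %


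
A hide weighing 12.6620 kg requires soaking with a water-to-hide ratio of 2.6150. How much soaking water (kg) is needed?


Formula: Water = hide_weight * ratio
Substituting: Water = 12.6620 * 2.6150
Result: 33.1111 kg


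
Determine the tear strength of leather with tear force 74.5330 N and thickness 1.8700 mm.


Formula: Tear strength = force / thickness
Substituting: Tear strength = 74.5330 / 1.8700
Result: 39.8572 N/mm


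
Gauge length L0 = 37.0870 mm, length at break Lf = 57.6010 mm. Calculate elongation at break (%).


Formula: Elongation = (Lf - L0) / L0 * 100
Substituting: Elongation = (57.6010 - 37.0870) / 37.0870 * 100
Result: 55.3132 %


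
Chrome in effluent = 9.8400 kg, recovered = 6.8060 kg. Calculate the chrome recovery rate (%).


Formula: Recovery = recovered / input * 100
Substituting: Recovery = 6.8060 / 9.8400 * 100
Result: 69.1667 %


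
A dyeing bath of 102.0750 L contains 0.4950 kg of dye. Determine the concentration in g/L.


Formula: Conc = dye_mass(kg) / volume(L) * 1000
Substituting: Conc = 0.4950 / 102.0750 * 1000
Result: 4.8494 g/L


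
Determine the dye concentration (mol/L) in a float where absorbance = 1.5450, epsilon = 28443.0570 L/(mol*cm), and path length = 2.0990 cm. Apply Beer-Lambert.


Formula: c = A / (epsilon * l)
Substituting: c = 1.5450 / (28443.0570 * 2.0990)
Result: 2.5879e-05 mol/L


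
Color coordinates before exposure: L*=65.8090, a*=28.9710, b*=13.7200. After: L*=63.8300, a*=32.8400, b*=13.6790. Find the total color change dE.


dL = -1.9790, da = 3.8690, db = -0.041
dE = sqrt((-1.9790)^2 + 3.8690^2 + (-0.041)^2) = 4.3460


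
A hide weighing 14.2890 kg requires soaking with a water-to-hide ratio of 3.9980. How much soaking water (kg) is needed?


Formula: Water = hide_weight * ratio
Substituting: Water = 14.2890 * 3.9980
Result: 57.1274 kg


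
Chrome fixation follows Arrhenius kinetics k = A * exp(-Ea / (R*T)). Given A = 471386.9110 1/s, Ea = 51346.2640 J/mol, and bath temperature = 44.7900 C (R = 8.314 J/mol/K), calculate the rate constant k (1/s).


T_K = T_C + 273.15 = 44.7900 + 273.15 = 317.9400 K
exponent = -Ea / (R * T_K) = -51346.2640 / (8.314 * 317.9400) = -19.4247
k = A * exp(exponent) = 471386.9110 * exp(-19.4247) = 0.00172723 1/s


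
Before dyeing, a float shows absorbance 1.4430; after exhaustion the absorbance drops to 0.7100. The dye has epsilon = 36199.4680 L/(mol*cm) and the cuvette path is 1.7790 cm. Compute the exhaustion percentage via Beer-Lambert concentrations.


c_initial = A_i / (epsilon * l) = 1.4430 / (36199.4680 * 1.7790) = 2.2407e-05 mol/L
c_final = A_f / (epsilon * l) = 0.7100 / (36199.4680 * 1.7790) = 1.1025e-05 mol/L
Exhaustion = (c_initial - c_final) / c_initial * 100 = (2.2407e-05 - 1.1025e-05) / 2.2407e-05 * 100 = 50.7970 %


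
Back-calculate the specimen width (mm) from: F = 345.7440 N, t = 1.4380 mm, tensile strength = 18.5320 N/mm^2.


Formula: w = F / (TS * t)
Substituting: w = 345.7440 / (18.5320 * 1.4380)
Result: 12.9740 mm


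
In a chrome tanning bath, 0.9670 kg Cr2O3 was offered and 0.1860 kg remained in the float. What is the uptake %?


Formula: Uptake = (offered - residual) / offered * 100
Substituting: Uptake = (0.9670 - 0.1860) / 0.9670 * 100
Result: 80.7653 %


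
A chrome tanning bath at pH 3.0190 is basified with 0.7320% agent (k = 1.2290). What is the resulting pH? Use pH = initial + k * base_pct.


Formula: pH_final = pH_initial + k * base_pct
Substituting: pH_final = 3.0190 + 1.2290 * 0.7320
Result: 3.9186


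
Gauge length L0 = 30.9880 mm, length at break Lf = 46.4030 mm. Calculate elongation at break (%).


Formula: Elongation = (Lf - L0) / L0 * 100
Substituting: Elongation = (46.4030 - 30.9880) / 30.9880 * 100
Result: 49.7451 %


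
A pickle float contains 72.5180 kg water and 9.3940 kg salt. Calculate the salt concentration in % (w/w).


Formula: Conc = salt / (water + salt) * 100
Substituting: Conc = 9.3940 / (72.5180 + 9.3940) * 100
Result: 11.4684 %


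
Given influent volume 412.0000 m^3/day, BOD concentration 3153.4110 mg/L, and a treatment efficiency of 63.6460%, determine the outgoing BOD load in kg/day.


Load_in = volume * conc / 1000 = 412.0000 * 3153.4110 / 1000 = 1299.2053 kg/day
Removed = Load_in * eff / 100 = 1299.2053 * 63.6460 / 100 = 826.8922 kg/day
Load_out = Load_in - Removed = 1299.2053 - 826.8922 = 472.3131 kg/day


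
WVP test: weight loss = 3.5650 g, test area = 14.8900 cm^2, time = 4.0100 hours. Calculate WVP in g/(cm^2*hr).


Formula: WVP = loss / (area * time)
Substituting: WVP = 3.5650 / (14.8900 * 4.0100)
Result: 0.0597063 g/(cm^2*hr)


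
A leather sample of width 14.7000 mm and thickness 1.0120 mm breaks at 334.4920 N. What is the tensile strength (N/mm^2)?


Formula: TS = force / (width * thickness)
Substituting: TS = 334.4920 / (14.7000 * 1.0120)
Result: 22.4847 N/mm^2


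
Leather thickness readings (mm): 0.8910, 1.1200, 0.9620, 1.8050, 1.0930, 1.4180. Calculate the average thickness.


Formula: Average = sum / n
Substituting: Average = 7.2890 / 6
Result: 1.2148 mm


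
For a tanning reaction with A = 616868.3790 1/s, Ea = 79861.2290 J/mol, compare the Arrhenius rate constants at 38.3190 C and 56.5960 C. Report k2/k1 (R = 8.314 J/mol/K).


T1 = 38.3190 + 273.15 = 311.4690 K; T2 = 56.5960 + 273.15 = 329.7460 K
k1 = A * exp(-Ea/(R*T1)) = 616868.3790 * exp(-79861.2290/(8.314*311.4690)) = 2.4926e-08 1/s
k2 = A * exp(-Ea/(R*T2)) = 616868.3790 * exp(-79861.2290/(8.314*329.7460)) = 1.3773e-07 1/s
k2/k1 = 1.3773e-07 / 2.4926e-08 = 5.5255


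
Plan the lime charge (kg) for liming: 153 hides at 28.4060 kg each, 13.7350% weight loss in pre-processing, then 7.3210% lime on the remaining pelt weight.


Total_raw = N * avg_wt = 153 * 28.4060 = 4346.1180 kg
Substrate = Total_raw * (1 - loss/100) = 4346.1180 * (1 - 13.7350/100) = 3749.1787 kg
Lime = Substrate * pct / 100 = 3749.1787 * 7.3210 / 100 = 274.4774 kg


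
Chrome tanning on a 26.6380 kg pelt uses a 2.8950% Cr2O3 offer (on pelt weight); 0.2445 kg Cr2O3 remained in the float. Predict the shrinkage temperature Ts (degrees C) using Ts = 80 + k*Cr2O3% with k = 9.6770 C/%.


Offered = pelt * offer_pct / 100 = 26.6380 * 2.8950 / 100 = 0.7712 kg
Uptake = offered - residual = 0.7712 - 0.2445 = 0.5267 kg
Cr2O3% on pelt = uptake / pelt * 100 = 0.5267 / 26.6380 * 100 = 1.9771 %
Ts = 80 + k * Cr2O3% = 80 + 9.6770 * 1.9771 = 99.1328 C


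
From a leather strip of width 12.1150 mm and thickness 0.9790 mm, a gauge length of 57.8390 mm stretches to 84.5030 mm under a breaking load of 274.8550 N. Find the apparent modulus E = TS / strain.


TS = F / (w * t) = 274.8550 / (12.1150 * 0.9790) = 23.1738 N/mm^2
strain = (Lf - L0) / L0 = (84.5030 - 57.8390) / 57.8390 = 0.4610
E = TS / strain = 23.1738 / 0.4610 = 50.2682 N/mm^2


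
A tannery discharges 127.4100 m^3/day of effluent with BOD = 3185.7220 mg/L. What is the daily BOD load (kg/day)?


Formula: BOD_load = volume * conc / 1000
Substituting: BOD_load = 127.4100 * 3185.7220 / 1000
Result: 405.8928 kg/day


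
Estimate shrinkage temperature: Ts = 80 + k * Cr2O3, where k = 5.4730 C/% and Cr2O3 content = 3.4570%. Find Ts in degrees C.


Formula: Ts = 80 + k * Cr2O3
Substituting: Ts = 80 + 5.4730 * 3.4570
Result: 98.9202 C


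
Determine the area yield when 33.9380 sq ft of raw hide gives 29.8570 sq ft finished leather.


Formula: Yield = finished / raw * 100
Substituting: Yield = 29.8570 / 33.9380 * 100
Result: 87.9751 %


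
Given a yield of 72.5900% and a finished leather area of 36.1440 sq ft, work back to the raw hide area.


Formula: raw = finished * 100 / yield
Substituting: raw = 36.1440 * 100 / 72.5900
Result: 49.7920 sq ft


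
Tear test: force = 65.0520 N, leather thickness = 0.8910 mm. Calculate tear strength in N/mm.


Formula: Tear strength = force / thickness
Substituting: Tear strength = 65.0520 / 0.8910
Result: 73.0101 N/mm


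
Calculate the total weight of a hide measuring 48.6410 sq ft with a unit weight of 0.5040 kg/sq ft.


Formula: Weight = area * weight_per_sqft
Substituting: Weight = 48.6410 * 0.5040
Result: 24.5151 kg


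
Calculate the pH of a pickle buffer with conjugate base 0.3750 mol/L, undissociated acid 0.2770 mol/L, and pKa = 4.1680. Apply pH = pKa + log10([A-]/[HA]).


ratio = [A-] / [HA] = 0.3750 / 0.2770 = 1.3538
log10(ratio) = 0.1316
pH = pKa + log10(ratio) = 4.1680 + 0.1316 = 4.2996


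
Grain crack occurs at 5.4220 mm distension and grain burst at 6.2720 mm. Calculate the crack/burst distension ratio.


Formula: Ratio = crack / burst
Substituting: Ratio = 5.4220 / 6.2720
Result: 0.8645


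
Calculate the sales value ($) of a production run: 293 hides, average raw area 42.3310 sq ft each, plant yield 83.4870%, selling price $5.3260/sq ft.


Raw_total = N * avg_area = 293 * 42.3310 = 12402.9830 sq ft
Finished = Raw_total * yield / 100 = 12402.9830 * 83.4870 / 100 = 10354.8784 sq ft
Value = Finished * price = 10354.8784 * 5.3260 = 55150.0825 $


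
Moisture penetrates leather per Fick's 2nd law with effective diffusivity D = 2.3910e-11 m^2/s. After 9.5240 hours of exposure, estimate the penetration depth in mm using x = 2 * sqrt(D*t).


t = 9.5240 hr * 3600 = 34286.4000 s
D * t = 2.3910e-11 * 34286.4000 = 8.1979e-07
x = 2 * sqrt(D*t) = 2 * sqrt(8.1979e-07) = 0.00181084 m = 1.8108 mm


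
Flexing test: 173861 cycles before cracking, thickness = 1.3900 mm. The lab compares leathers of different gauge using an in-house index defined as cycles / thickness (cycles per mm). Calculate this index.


Formula: Index = cycles / thickness
Substituting: Index = 173861 / 1.3900
Result: 125079.8561 cycles/mm


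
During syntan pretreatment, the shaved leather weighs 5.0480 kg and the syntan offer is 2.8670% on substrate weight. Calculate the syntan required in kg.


Formula: Syntan = substrate * pct / 100
Substituting: Syntan = 5.0480 * 2.8670 / 100
Result: 0.1447 kg


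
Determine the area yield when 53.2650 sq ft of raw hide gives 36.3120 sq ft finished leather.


Formula: Yield = finished / raw * 100
Substituting: Yield = 36.3120 / 53.2650 * 100
Result: 68.1723 %


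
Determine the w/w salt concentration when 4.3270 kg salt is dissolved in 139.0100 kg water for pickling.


Formula: Conc = salt / (water + salt) * 100
Substituting: Conc = 4.3270 / (139.0100 + 4.3270) * 100
Result: 3.0188 %


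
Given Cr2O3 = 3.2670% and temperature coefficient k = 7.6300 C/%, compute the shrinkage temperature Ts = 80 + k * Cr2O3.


Formula: Ts = 80 + k * Cr2O3
Substituting: Ts = 80 + 7.6300 * 3.2670
Result: 104.9272 C


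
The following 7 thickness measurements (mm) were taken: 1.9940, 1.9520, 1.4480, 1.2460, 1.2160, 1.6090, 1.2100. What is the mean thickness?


Formula: Average = sum / n
Substituting: Average = 10.6750 / 7
Result: 1.5250 mm


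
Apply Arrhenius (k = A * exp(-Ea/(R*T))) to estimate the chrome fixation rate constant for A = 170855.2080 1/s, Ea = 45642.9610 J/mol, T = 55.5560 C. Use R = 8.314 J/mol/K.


T_K = T_C + 273.15 = 55.5560 + 273.15 = 328.7060 K
exponent = -Ea / (R * T_K) = -45642.9610 / (8.314 * 328.7060) = -16.7015
k = A * exp(exponent) = 170855.2080 * exp(-16.7015) = 0.00953339 1/s


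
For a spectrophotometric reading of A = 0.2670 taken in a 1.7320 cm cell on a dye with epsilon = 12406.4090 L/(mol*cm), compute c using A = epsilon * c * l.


Formula: c = A / (epsilon * l)
Substituting: c = 0.2670 / (12406.4090 * 1.7320)
Result: 1.2426e-05 mol/L


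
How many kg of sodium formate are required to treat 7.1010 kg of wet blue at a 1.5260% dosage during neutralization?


Formula: Neutralizer = substrate * pct / 100
Substituting: Neutralizer = 7.1010 * 1.5260 / 100
Result: 0.1084 kg


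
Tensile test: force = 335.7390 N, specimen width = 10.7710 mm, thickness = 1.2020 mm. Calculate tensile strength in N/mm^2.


Formula: TS = force / (width * thickness)
Substituting: TS = 335.7390 / (10.7710 * 1.2020)
Result: 25.9323 N/mm^2


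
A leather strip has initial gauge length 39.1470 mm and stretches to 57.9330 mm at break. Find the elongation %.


Formula: Elongation = (Lf - L0) / L0 * 100
Substituting: Elongation = (57.9330 - 39.1470) / 39.1470 * 100
Result: 47.9884 %


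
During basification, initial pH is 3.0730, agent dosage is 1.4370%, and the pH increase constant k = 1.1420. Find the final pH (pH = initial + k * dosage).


Formula: pH_final = pH_initial + k * base_pct
Substituting: pH_final = 3.0730 + 1.1420 * 1.4370
Result: 4.7141


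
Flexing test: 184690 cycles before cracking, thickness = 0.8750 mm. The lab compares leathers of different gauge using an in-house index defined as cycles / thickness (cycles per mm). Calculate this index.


Formula: Index = cycles / thickness
Substituting: Index = 184690 / 0.8750
Result: 211074.2857 cycles/mm


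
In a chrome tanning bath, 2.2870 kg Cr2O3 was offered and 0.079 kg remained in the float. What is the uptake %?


Formula: Uptake = (offered - residual) / offered * 100
Substituting: Uptake = (2.2870 - 0.079) / 2.2870 * 100
Result: 96.5457 %


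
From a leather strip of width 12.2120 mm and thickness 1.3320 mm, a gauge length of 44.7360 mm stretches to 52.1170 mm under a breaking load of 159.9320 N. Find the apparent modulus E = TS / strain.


TS = F / (w * t) = 159.9320 / (12.2120 * 1.3320) = 9.8321 N/mm^2
strain = (Lf - L0) / L0 = (52.1170 - 44.7360) / 44.7360 = 0.1650
E = TS / strain = 9.8321 / 0.1650 = 59.5918 N/mm^2


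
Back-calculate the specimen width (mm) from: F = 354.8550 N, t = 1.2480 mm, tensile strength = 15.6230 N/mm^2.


Formula: w = F / (TS * t)
Substituting: w = 354.8550 / (15.6230 * 1.2480)
Result: 18.2000 mm


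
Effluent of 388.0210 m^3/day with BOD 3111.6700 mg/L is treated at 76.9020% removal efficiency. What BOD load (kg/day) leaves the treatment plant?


Load_in = volume * conc / 1000 = 388.0210 * 3111.6700 / 1000 = 1207.3933 kg/day
Removed = Load_in * eff / 100 = 1207.3933 * 76.9020 / 100 = 928.5096 kg/day
Load_out = Load_in - Removed = 1207.3933 - 928.5096 = 278.8837 kg/day


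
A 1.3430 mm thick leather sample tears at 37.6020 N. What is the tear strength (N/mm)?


Formula: Tear strength = force / thickness
Substituting: Tear strength = 37.6020 / 1.3430
Result: 27.9985 N/mm


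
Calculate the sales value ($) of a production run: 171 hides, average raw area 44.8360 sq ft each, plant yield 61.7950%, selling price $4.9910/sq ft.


Raw_total = N * avg_area = 171 * 44.8360 = 7666.9560 sq ft
Finished = Raw_total * yield / 100 = 7666.9560 * 61.7950 / 100 = 4737.7955 sq ft
Value = Finished * price = 4737.7955 * 4.9910 = 23646.3371 $
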